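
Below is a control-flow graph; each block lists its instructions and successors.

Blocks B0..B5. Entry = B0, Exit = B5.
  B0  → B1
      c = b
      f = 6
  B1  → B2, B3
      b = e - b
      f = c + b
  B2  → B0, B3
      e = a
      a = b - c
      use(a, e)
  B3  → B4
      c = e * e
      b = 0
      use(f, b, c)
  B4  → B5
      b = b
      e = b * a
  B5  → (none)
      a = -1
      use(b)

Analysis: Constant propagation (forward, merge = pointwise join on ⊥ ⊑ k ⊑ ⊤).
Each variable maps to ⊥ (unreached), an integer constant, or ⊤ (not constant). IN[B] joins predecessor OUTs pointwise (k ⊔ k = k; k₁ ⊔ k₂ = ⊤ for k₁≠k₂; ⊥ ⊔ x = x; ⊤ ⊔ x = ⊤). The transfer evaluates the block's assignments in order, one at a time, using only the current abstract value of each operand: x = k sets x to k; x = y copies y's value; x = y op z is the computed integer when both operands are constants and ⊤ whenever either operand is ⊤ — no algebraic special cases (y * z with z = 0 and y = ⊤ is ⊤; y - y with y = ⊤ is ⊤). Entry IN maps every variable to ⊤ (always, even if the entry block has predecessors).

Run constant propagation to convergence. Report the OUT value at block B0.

Fixpoint table:
  B0:  IN=(all ⊤)  OUT={f:6; rest ⊤}
  B1:  IN={f:6; rest ⊤}  OUT=(all ⊤)
  B2:  IN=(all ⊤)  OUT=(all ⊤)
  B3:  IN=(all ⊤)  OUT={b:0; rest ⊤}
  B4:  IN={b:0; rest ⊤}  OUT={b:0; rest ⊤}
  B5:  IN={b:0; rest ⊤}  OUT={a:-1, b:0; rest ⊤}

Merge at B0 (entry node, so the boundary value (all ⊤) is joined with the incoming edge(s)): IN[B0] = (all ⊤) ⊔ OUT[B2] = {a: ⊤, b: ⊤, c: ⊤, d: ⊤, e: ⊤, f: ⊤}
Applying B0's transfer function to that IN value gives OUT[B0] (row B0 above).

Answer: {a: ⊤, b: ⊤, c: ⊤, d: ⊤, e: ⊤, f: 6}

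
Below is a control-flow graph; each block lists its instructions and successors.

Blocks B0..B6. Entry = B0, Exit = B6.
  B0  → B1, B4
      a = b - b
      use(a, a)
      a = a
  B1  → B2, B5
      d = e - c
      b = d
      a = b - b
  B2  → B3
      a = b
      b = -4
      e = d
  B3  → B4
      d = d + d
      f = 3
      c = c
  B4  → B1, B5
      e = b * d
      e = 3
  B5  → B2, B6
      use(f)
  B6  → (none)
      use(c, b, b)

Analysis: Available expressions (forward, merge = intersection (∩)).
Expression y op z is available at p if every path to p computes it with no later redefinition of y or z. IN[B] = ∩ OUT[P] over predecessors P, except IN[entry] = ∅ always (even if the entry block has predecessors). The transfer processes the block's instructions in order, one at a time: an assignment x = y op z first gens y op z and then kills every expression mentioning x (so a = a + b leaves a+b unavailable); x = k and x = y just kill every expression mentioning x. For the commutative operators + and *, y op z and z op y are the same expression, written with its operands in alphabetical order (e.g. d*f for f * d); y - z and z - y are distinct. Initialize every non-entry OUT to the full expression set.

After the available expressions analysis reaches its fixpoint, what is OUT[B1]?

Per-block solution:
  B0:  IN={}  OUT={b-b}
  B1:  IN={}  OUT={b-b, e-c}
  B2:  IN={}  OUT={}
  B3:  IN={}  OUT={}
  B4:  IN={}  OUT={b*d}
  B5:  IN={}  OUT={}
  B6:  IN={}  OUT={}

Merge at B1: IN[B1] = OUT[B0] ∩ OUT[B4] = {}
Applying B1's transfer function to that IN value gives OUT[B1] (row B1 above).

Answer: {b-b, e-c}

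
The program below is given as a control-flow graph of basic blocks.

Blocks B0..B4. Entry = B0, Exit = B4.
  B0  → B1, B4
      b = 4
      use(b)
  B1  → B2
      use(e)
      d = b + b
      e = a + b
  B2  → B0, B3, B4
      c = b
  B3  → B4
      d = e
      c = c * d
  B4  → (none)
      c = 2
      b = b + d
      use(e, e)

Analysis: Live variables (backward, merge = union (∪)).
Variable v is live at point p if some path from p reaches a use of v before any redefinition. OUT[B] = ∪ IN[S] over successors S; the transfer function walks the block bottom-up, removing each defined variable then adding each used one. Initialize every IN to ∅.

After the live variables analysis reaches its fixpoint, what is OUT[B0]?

Fixpoint table:
  B0:  IN={a, d, e}  OUT={a, b, d, e}
  B1:  IN={a, b, e}  OUT={a, b, d, e}
  B2:  IN={a, b, d, e}  OUT={a, b, c, d, e}
  B3:  IN={b, c, e}  OUT={b, d, e}
  B4:  IN={b, d, e}  OUT={}

Merge at B0: OUT[B0] = IN[B1] ⊔ IN[B4] = {a, b, d, e}

Answer: {a, b, d, e}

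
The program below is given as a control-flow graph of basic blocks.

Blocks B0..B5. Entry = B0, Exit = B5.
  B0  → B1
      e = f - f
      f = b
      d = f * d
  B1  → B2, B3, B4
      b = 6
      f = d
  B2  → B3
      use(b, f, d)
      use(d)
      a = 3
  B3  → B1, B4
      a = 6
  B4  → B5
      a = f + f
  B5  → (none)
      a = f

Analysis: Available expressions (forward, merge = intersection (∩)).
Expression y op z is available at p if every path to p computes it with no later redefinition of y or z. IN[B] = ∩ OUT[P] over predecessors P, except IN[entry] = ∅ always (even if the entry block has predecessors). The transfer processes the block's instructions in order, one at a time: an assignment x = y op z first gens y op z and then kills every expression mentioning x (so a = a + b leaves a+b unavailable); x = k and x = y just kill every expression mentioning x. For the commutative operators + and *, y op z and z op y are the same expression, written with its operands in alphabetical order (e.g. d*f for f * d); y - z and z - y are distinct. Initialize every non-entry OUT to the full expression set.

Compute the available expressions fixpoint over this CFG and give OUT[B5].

Per-block solution:
  B0: | IN={} | OUT={}
  B1: | IN={} | OUT={}
  B2: | IN={} | OUT={}
  B3: | IN={} | OUT={}
  B4: | IN={} | OUT={f+f}
  B5: | IN={f+f} | OUT={f+f}

Merge at B5: IN[B5] = OUT[B4] = {f+f}
Applying B5's transfer function to that IN value gives OUT[B5] (row B5 above).

Answer: {f+f}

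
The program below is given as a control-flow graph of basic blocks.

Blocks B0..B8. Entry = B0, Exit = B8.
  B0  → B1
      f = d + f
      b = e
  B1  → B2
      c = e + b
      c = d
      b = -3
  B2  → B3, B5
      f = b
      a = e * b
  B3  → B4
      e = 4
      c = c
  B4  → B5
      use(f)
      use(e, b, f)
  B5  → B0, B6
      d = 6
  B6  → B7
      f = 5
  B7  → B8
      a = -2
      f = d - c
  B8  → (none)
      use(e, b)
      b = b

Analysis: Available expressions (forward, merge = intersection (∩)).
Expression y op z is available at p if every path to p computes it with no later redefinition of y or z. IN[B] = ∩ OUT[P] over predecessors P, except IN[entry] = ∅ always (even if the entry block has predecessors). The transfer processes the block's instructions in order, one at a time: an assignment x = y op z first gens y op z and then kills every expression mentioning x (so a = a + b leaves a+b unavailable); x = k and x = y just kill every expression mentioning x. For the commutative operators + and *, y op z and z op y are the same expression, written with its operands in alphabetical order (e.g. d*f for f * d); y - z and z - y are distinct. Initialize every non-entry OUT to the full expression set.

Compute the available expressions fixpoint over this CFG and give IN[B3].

Answer: {b*e}

Derivation:
Fixpoint table:
  B0: | IN={} | OUT={}
  B1: | IN={} | OUT={}
  B2: | IN={} | OUT={b*e}
  B3: | IN={b*e} | OUT={}
  B4: | IN={} | OUT={}
  B5: | IN={} | OUT={}
  B6: | IN={} | OUT={}
  B7: | IN={} | OUT={d-c}
  B8: | IN={d-c} | OUT={d-c}

Merge at B3: IN[B3] = OUT[B2] = {b*e}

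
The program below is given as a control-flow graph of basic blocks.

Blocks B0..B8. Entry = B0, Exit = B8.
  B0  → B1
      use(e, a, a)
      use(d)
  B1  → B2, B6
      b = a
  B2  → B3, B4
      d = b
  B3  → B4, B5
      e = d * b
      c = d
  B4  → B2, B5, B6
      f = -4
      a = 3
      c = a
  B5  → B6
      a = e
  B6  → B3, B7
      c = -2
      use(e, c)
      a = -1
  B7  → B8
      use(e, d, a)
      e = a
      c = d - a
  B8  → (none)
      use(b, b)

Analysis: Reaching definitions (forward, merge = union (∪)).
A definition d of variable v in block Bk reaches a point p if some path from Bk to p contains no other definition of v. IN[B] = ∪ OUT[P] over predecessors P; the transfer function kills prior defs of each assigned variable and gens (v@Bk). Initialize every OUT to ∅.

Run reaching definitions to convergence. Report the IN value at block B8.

Answer: {a@B6, b@B1, c@B7, d@B2, e@B7, f@B4}

Working:
Fixpoint table:
  B0: | IN={} | OUT={}
  B1: | IN={} | OUT={b@B1}
  B2: | IN={a@B4, b@B1, c@B4, d@B2, e@B3, f@B4} | OUT={a@B4, b@B1, c@B4, d@B2, e@B3, f@B4}
  B3: | IN={a@B4, a@B6, b@B1, c@B4, c@B6, d@B2, e@B3, f@B4} | OUT={a@B4, a@B6, b@B1, c@B3, d@B2, e@B3, f@B4}
  B4: | IN={a@B4, a@B6, b@B1, c@B3, c@B4, d@B2, e@B3, f@B4} | OUT={a@B4, b@B1, c@B4, d@B2, e@B3, f@B4}
  B5: | IN={a@B4, a@B6, b@B1, c@B3, c@B4, d@B2, e@B3, f@B4} | OUT={a@B5, b@B1, c@B3, c@B4, d@B2, e@B3, f@B4}
  B6: | IN={a@B4, a@B5, b@B1, c@B3, c@B4, d@B2, e@B3, f@B4} | OUT={a@B6, b@B1, c@B6, d@B2, e@B3, f@B4}
  B7: | IN={a@B6, b@B1, c@B6, d@B2, e@B3, f@B4} | OUT={a@B6, b@B1, c@B7, d@B2, e@B7, f@B4}
  B8: | IN={a@B6, b@B1, c@B7, d@B2, e@B7, f@B4} | OUT={a@B6, b@B1, c@B7, d@B2, e@B7, f@B4}

Merge at B8: IN[B8] = OUT[B7] = {a@B6, b@B1, c@B7, d@B2, e@B7, f@B4}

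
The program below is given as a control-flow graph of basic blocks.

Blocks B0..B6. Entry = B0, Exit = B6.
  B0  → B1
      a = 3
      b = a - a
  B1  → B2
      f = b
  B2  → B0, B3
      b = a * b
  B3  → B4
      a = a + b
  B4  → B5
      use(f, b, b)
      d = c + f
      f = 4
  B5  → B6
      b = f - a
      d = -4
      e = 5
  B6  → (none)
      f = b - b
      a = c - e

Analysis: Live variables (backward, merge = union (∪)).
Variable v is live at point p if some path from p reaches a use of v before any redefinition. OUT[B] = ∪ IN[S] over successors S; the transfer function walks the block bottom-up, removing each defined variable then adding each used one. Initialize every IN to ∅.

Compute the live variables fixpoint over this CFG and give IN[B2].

Answer: {a, b, c, f}

Derivation:
Converged values:
  B0: | IN={c} | OUT={a, b, c}
  B1: | IN={a, b, c} | OUT={a, b, c, f}
  B2: | IN={a, b, c, f} | OUT={a, b, c, f}
  B3: | IN={a, b, c, f} | OUT={a, b, c, f}
  B4: | IN={a, b, c, f} | OUT={a, c, f}
  B5: | IN={a, c, f} | OUT={b, c, e}
  B6: | IN={b, c, e} | OUT={}

Merge at B2: OUT[B2] = IN[B0] ⊔ IN[B3] = {a, b, c, f}
Applying B2's transfer function to that OUT value gives IN[B2] (row B2 above).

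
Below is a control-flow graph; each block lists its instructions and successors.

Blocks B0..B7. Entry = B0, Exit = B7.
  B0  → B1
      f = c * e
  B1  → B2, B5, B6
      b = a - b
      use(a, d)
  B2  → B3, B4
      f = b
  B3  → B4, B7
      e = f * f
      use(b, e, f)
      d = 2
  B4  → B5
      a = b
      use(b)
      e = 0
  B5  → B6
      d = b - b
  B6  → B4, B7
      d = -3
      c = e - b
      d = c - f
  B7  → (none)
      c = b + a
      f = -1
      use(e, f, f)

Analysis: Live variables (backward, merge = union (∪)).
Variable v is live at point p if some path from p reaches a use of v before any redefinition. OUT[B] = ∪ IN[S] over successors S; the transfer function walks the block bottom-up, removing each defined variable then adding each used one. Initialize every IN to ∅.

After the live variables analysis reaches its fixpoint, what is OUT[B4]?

Per-block solution:
  B0: | IN={a, b, c, d, e} | OUT={a, b, d, e, f}
  B1: | IN={a, b, d, e, f} | OUT={a, b, e, f}
  B2: | IN={a, b} | OUT={a, b, f}
  B3: | IN={a, b, f} | OUT={a, b, e, f}
  B4: | IN={b, f} | OUT={a, b, e, f}
  B5: | IN={a, b, e, f} | OUT={a, b, e, f}
  B6: | IN={a, b, e, f} | OUT={a, b, e, f}
  B7: | IN={a, b, e} | OUT={}

Merge at B4: OUT[B4] = IN[B5] = {a, b, e, f}

Answer: {a, b, e, f}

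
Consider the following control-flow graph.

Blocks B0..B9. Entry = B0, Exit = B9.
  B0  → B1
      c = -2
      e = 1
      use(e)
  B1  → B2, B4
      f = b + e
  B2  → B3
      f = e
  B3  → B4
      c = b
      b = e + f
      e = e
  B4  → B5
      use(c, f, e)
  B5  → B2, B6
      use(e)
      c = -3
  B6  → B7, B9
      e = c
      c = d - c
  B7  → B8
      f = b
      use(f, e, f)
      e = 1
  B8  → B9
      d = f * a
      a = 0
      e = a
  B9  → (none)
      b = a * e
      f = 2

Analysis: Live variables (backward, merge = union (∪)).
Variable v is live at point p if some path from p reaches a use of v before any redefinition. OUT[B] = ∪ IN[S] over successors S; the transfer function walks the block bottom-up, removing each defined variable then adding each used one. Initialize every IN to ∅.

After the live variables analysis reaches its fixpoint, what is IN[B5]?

Converged values:
  B0:  IN={a, b, d}  OUT={a, b, c, d, e}
  B1:  IN={a, b, c, d, e}  OUT={a, b, c, d, e, f}
  B2:  IN={a, b, d, e}  OUT={a, b, d, e, f}
  B3:  IN={a, b, d, e, f}  OUT={a, b, c, d, e, f}
  B4:  IN={a, b, c, d, e, f}  OUT={a, b, d, e}
  B5:  IN={a, b, d, e}  OUT={a, b, c, d, e}
  B6:  IN={a, b, c, d}  OUT={a, b, e}
  B7:  IN={a, b, e}  OUT={a, f}
  B8:  IN={a, f}  OUT={a, e}
  B9:  IN={a, e}  OUT={}

Merge at B5: OUT[B5] = IN[B2] ⊔ IN[B6] = {a, b, c, d, e}
Applying B5's transfer function to that OUT value gives IN[B5] (row B5 above).

Answer: {a, b, d, e}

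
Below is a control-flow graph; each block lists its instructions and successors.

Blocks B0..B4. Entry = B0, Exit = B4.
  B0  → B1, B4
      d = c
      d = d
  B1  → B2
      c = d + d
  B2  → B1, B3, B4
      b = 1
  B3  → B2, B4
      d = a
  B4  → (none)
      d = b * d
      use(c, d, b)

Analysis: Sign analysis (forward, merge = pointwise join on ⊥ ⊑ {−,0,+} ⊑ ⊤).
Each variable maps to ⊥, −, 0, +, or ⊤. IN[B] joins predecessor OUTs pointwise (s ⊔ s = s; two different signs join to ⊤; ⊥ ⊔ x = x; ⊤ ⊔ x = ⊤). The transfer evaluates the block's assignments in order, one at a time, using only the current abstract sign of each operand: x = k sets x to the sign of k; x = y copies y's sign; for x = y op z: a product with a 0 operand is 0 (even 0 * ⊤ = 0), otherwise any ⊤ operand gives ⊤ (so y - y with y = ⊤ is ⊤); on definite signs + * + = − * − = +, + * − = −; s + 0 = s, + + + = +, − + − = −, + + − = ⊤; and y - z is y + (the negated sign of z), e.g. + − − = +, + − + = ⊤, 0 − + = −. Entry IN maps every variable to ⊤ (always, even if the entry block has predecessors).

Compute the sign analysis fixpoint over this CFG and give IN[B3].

Per-block solution:
  B0:   IN=(all ⊤)   OUT=(all ⊤)
  B1:   IN=(all ⊤)   OUT=(all ⊤)
  B2:   IN=(all ⊤)   OUT={b:+; rest ⊤}
  B3:   IN={b:+; rest ⊤}   OUT={b:+; rest ⊤}
  B4:   IN=(all ⊤)   OUT=(all ⊤)

Merge at B3: IN[B3] = OUT[B2] = {a: ⊤, b: +, c: ⊤, d: ⊤, e: ⊤, f: ⊤}

Answer: {a: ⊤, b: +, c: ⊤, d: ⊤, e: ⊤, f: ⊤}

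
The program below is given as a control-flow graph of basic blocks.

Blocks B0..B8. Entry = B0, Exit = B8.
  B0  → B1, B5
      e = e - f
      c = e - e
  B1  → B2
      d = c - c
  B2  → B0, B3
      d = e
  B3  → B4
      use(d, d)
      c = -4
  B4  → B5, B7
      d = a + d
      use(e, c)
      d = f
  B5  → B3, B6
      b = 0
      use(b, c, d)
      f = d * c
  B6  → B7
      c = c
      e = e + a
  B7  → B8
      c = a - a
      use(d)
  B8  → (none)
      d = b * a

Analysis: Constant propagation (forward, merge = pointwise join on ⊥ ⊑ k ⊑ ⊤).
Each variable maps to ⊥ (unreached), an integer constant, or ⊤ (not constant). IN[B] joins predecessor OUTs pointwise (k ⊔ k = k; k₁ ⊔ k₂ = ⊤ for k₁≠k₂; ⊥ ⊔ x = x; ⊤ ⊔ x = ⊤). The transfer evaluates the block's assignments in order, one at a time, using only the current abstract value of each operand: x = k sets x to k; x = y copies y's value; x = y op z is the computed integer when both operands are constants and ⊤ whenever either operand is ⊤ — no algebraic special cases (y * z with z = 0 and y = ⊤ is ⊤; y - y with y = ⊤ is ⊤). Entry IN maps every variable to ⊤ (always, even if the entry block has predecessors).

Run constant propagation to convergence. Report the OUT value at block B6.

Answer: {a: ⊤, b: 0, c: ⊤, d: ⊤, e: ⊤, f: ⊤}

Working:
Per-block solution:
  B0:  IN=(all ⊤)  OUT=(all ⊤)
  B1:  IN=(all ⊤)  OUT=(all ⊤)
  B2:  IN=(all ⊤)  OUT=(all ⊤)
  B3:  IN=(all ⊤)  OUT={c:-4; rest ⊤}
  B4:  IN={c:-4; rest ⊤}  OUT={c:-4; rest ⊤}
  B5:  IN=(all ⊤)  OUT={b:0; rest ⊤}
  B6:  IN={b:0; rest ⊤}  OUT={b:0; rest ⊤}
  B7:  IN=(all ⊤)  OUT=(all ⊤)
  B8:  IN=(all ⊤)  OUT=(all ⊤)

Merge at B6: IN[B6] = OUT[B5] = {a: ⊤, b: 0, c: ⊤, d: ⊤, e: ⊤, f: ⊤}
Applying B6's transfer function to that IN value gives OUT[B6] (row B6 above).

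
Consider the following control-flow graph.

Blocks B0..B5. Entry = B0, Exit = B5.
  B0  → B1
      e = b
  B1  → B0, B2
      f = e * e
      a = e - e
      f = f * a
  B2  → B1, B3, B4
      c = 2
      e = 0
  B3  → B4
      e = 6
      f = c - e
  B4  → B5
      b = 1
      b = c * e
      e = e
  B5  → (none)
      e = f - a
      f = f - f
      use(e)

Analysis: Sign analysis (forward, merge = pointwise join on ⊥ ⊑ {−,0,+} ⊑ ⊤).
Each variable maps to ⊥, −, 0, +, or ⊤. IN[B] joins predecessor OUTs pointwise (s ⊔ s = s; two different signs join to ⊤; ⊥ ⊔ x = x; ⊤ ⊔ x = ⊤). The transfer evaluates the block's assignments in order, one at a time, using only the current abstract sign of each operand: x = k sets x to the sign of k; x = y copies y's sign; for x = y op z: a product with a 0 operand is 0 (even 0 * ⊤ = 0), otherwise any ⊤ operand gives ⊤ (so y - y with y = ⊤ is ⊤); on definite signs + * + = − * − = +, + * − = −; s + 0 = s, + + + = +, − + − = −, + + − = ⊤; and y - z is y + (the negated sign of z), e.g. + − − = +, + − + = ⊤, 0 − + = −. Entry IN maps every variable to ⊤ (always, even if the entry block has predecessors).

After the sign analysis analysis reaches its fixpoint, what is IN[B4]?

Answer: {a: ⊤, b: ⊤, c: +, d: ⊤, e: ⊤, f: ⊤}

Trace:
Converged values:
  B0: | IN=(all ⊤) | OUT=(all ⊤)
  B1: | IN=(all ⊤) | OUT=(all ⊤)
  B2: | IN=(all ⊤) | OUT={c:+, e:0; rest ⊤}
  B3: | IN={c:+, e:0; rest ⊤} | OUT={c:+, e:+; rest ⊤}
  B4: | IN={c:+; rest ⊤} | OUT={c:+; rest ⊤}
  B5: | IN={c:+; rest ⊤} | OUT={c:+; rest ⊤}

Merge at B4: IN[B4] = OUT[B2] ⊔ OUT[B3] = {a: ⊤, b: ⊤, c: +, d: ⊤, e: ⊤, f: ⊤}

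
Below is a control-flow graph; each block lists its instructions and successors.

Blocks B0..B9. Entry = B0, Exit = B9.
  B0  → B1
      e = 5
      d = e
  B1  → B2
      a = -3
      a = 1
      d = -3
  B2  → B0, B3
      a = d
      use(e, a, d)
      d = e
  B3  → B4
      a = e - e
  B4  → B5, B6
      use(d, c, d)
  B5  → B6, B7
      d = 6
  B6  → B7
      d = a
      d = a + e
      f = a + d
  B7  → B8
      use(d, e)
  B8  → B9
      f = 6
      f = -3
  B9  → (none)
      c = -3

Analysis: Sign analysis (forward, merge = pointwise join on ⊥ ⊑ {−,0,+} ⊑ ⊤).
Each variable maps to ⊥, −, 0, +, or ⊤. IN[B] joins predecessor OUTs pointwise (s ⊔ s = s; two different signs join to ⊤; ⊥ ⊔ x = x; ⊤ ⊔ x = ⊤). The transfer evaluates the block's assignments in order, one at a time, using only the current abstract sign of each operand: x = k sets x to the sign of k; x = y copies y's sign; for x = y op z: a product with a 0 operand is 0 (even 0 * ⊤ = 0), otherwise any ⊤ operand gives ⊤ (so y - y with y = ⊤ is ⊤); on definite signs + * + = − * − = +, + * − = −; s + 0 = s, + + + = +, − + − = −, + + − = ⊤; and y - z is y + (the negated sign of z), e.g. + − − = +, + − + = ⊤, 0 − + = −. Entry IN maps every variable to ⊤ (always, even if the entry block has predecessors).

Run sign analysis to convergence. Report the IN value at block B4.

Per-block solution:
  B0: | IN=(all ⊤) | OUT={d:+, e:+; rest ⊤}
  B1: | IN={d:+, e:+; rest ⊤} | OUT={a:+, d:-, e:+; rest ⊤}
  B2: | IN={a:+, d:-, e:+; rest ⊤} | OUT={a:-, d:+, e:+; rest ⊤}
  B3: | IN={a:-, d:+, e:+; rest ⊤} | OUT={d:+, e:+; rest ⊤}
  B4: | IN={d:+, e:+; rest ⊤} | OUT={d:+, e:+; rest ⊤}
  B5: | IN={d:+, e:+; rest ⊤} | OUT={d:+, e:+; rest ⊤}
  B6: | IN={d:+, e:+; rest ⊤} | OUT={e:+; rest ⊤}
  B7: | IN={e:+; rest ⊤} | OUT={e:+; rest ⊤}
  B8: | IN={e:+; rest ⊤} | OUT={e:+, f:-; rest ⊤}
  B9: | IN={e:+, f:-; rest ⊤} | OUT={c:-, e:+, f:-; rest ⊤}

Merge at B4: IN[B4] = OUT[B3] = {a: ⊤, b: ⊤, c: ⊤, d: +, e: +, f: ⊤}

Answer: {a: ⊤, b: ⊤, c: ⊤, d: +, e: +, f: ⊤}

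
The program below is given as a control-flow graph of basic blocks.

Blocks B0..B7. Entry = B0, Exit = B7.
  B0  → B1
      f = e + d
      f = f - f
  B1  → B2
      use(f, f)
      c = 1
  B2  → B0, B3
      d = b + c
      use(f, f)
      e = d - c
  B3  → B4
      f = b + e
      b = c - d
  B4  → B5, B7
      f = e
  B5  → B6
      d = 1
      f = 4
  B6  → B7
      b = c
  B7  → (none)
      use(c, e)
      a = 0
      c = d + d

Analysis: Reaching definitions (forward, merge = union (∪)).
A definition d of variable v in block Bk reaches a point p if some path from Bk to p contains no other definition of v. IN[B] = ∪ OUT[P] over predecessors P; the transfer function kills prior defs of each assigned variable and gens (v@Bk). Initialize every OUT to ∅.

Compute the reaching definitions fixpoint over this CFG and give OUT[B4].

Per-block solution:
  B0: | IN={c@B1, d@B2, e@B2, f@B0} | OUT={c@B1, d@B2, e@B2, f@B0}
  B1: | IN={c@B1, d@B2, e@B2, f@B0} | OUT={c@B1, d@B2, e@B2, f@B0}
  B2: | IN={c@B1, d@B2, e@B2, f@B0} | OUT={c@B1, d@B2, e@B2, f@B0}
  B3: | IN={c@B1, d@B2, e@B2, f@B0} | OUT={b@B3, c@B1, d@B2, e@B2, f@B3}
  B4: | IN={b@B3, c@B1, d@B2, e@B2, f@B3} | OUT={b@B3, c@B1, d@B2, e@B2, f@B4}
  B5: | IN={b@B3, c@B1, d@B2, e@B2, f@B4} | OUT={b@B3, c@B1, d@B5, e@B2, f@B5}
  B6: | IN={b@B3, c@B1, d@B5, e@B2, f@B5} | OUT={b@B6, c@B1, d@B5, e@B2, f@B5}
  B7: | IN={b@B3, b@B6, c@B1, d@B2, d@B5, e@B2, f@B4, f@B5} | OUT={a@B7, b@B3, b@B6, c@B7, d@B2, d@B5, e@B2, f@B4, f@B5}

Merge at B4: IN[B4] = OUT[B3] = {b@B3, c@B1, d@B2, e@B2, f@B3}
Applying B4's transfer function to that IN value gives OUT[B4] (row B4 above).

Answer: {b@B3, c@B1, d@B2, e@B2, f@B4}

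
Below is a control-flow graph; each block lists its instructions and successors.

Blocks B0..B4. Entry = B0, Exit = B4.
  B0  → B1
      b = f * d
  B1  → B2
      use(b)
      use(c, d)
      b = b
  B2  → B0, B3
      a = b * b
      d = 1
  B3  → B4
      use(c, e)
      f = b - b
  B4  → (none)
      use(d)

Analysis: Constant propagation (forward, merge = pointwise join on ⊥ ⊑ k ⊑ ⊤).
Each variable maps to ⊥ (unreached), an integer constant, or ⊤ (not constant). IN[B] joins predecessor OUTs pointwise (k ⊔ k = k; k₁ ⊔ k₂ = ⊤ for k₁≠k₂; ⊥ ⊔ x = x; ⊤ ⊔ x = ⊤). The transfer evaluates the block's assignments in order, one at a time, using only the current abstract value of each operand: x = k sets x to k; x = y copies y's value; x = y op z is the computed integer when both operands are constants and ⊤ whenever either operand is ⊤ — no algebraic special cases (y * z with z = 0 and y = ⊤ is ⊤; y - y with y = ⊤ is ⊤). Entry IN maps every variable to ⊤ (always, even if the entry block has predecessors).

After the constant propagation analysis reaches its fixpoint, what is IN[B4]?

Fixpoint table:
  B0:   IN=(all ⊤)   OUT=(all ⊤)
  B1:   IN=(all ⊤)   OUT=(all ⊤)
  B2:   IN=(all ⊤)   OUT={d:1; rest ⊤}
  B3:   IN={d:1; rest ⊤}   OUT={d:1; rest ⊤}
  B4:   IN={d:1; rest ⊤}   OUT={d:1; rest ⊤}

Merge at B4: IN[B4] = OUT[B3] = {a: ⊤, b: ⊤, c: ⊤, d: 1, e: ⊤, f: ⊤}

Answer: {a: ⊤, b: ⊤, c: ⊤, d: 1, e: ⊤, f: ⊤}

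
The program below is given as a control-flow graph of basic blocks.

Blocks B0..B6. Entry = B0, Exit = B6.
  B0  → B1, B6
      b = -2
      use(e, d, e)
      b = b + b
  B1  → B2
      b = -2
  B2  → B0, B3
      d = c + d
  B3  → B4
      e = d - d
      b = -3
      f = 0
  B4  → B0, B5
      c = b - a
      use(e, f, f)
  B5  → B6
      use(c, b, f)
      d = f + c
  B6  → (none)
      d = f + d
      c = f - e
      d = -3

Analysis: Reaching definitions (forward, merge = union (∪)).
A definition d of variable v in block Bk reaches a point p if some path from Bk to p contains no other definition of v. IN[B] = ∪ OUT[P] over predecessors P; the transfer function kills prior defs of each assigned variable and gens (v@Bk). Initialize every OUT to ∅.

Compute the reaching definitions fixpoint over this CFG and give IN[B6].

Answer: {b@B0, b@B3, c@B4, d@B2, d@B5, e@B3, f@B3}

Derivation:
Converged values:
  B0:   IN={b@B1, b@B3, c@B4, d@B2, e@B3, f@B3}   OUT={b@B0, c@B4, d@B2, e@B3, f@B3}
  B1:   IN={b@B0, c@B4, d@B2, e@B3, f@B3}   OUT={b@B1, c@B4, d@B2, e@B3, f@B3}
  B2:   IN={b@B1, c@B4, d@B2, e@B3, f@B3}   OUT={b@B1, c@B4, d@B2, e@B3, f@B3}
  B3:   IN={b@B1, c@B4, d@B2, e@B3, f@B3}   OUT={b@B3, c@B4, d@B2, e@B3, f@B3}
  B4:   IN={b@B3, c@B4, d@B2, e@B3, f@B3}   OUT={b@B3, c@B4, d@B2, e@B3, f@B3}
  B5:   IN={b@B3, c@B4, d@B2, e@B3, f@B3}   OUT={b@B3, c@B4, d@B5, e@B3, f@B3}
  B6:   IN={b@B0, b@B3, c@B4, d@B2, d@B5, e@B3, f@B3}   OUT={b@B0, b@B3, c@B6, d@B6, e@B3, f@B3}

Merge at B6: IN[B6] = OUT[B0] ⊔ OUT[B5] = {b@B0, b@B3, c@B4, d@B2, d@B5, e@B3, f@B3}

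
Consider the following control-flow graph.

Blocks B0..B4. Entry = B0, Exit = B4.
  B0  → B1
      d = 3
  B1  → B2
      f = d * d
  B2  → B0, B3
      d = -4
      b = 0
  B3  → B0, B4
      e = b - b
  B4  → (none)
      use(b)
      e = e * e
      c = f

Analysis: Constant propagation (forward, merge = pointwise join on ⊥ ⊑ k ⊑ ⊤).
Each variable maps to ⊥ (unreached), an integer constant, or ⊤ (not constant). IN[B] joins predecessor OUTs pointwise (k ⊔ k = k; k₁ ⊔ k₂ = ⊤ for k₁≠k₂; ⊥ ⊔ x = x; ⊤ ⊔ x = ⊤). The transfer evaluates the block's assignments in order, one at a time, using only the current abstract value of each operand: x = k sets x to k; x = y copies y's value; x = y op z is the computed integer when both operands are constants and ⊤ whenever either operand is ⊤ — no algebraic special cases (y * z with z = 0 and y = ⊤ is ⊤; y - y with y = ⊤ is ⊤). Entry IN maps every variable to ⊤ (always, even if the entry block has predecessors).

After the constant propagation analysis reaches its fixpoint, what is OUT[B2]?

Answer: {a: ⊤, b: 0, c: ⊤, d: -4, e: ⊤, f: 9}

Derivation:
Converged values:
  B0:  IN=(all ⊤)  OUT={d:3; rest ⊤}
  B1:  IN={d:3; rest ⊤}  OUT={d:3, f:9; rest ⊤}
  B2:  IN={d:3, f:9; rest ⊤}  OUT={b:0, d:-4, f:9; rest ⊤}
  B3:  IN={b:0, d:-4, f:9; rest ⊤}  OUT={b:0, d:-4, e:0, f:9; rest ⊤}
  B4:  IN={b:0, d:-4, e:0, f:9; rest ⊤}  OUT={b:0, c:9, d:-4, e:0, f:9; rest ⊤}

Merge at B2: IN[B2] = OUT[B1] = {a: ⊤, b: ⊤, c: ⊤, d: 3, e: ⊤, f: 9}
Applying B2's transfer function to that IN value gives OUT[B2] (row B2 above).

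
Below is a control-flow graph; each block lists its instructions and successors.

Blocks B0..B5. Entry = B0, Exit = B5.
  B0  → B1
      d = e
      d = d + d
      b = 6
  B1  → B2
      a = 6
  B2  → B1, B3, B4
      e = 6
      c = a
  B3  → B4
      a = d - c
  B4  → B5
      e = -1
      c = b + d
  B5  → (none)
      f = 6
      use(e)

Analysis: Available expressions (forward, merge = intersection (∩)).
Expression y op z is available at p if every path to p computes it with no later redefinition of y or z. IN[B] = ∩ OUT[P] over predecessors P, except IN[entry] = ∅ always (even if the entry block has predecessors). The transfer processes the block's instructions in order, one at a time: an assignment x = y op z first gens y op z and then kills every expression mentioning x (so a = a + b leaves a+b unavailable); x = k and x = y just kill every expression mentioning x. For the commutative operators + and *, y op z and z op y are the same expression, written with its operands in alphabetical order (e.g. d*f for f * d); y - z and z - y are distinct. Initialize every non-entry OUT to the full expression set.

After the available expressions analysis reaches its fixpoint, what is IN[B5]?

Answer: {b+d}

Working:
Converged values:
  B0: | IN={} | OUT={}
  B1: | IN={} | OUT={}
  B2: | IN={} | OUT={}
  B3: | IN={} | OUT={d-c}
  B4: | IN={} | OUT={b+d}
  B5: | IN={b+d} | OUT={b+d}

Merge at B5: IN[B5] = OUT[B4] = {b+d}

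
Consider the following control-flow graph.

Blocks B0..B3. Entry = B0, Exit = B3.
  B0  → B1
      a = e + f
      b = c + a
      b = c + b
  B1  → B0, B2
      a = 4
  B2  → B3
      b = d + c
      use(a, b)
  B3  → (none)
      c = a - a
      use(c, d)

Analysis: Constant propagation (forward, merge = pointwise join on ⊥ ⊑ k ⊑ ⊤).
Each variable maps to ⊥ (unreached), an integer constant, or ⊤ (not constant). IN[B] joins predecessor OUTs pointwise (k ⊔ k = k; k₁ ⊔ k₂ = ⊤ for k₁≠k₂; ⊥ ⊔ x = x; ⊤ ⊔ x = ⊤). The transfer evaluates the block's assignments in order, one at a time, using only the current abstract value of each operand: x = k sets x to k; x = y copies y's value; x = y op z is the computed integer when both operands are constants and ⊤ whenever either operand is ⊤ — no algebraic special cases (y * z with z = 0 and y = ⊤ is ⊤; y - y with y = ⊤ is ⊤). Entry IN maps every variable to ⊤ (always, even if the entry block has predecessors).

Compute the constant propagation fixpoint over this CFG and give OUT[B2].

Answer: {a: 4, b: ⊤, c: ⊤, d: ⊤, e: ⊤, f: ⊤}

Working:
Converged values:
  B0:   IN=(all ⊤)   OUT=(all ⊤)
  B1:   IN=(all ⊤)   OUT={a:4; rest ⊤}
  B2:   IN={a:4; rest ⊤}   OUT={a:4; rest ⊤}
  B3:   IN={a:4; rest ⊤}   OUT={a:4, c:0; rest ⊤}

Merge at B2: IN[B2] = OUT[B1] = {a: 4, b: ⊤, c: ⊤, d: ⊤, e: ⊤, f: ⊤}
Applying B2's transfer function to that IN value gives OUT[B2] (row B2 above).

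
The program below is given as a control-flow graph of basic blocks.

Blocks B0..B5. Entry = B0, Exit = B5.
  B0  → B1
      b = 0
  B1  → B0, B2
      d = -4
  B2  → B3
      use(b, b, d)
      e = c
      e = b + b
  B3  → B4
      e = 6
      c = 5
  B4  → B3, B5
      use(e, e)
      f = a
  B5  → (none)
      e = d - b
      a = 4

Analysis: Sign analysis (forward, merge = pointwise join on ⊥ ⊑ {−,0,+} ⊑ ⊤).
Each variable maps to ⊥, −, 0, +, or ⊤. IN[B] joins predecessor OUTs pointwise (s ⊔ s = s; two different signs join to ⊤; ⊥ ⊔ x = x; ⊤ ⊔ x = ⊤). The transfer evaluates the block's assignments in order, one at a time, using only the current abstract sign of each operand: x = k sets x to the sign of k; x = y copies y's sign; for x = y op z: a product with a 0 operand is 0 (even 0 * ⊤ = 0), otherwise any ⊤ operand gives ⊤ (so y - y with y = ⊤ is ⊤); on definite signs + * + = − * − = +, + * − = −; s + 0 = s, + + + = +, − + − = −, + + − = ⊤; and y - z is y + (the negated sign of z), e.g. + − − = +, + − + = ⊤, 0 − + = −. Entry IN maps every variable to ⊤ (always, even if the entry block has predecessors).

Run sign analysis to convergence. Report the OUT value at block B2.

Answer: {a: ⊤, b: 0, c: ⊤, d: -, e: 0, f: ⊤}

Working:
Converged values:
  B0: | IN=(all ⊤) | OUT={b:0; rest ⊤}
  B1: | IN={b:0; rest ⊤} | OUT={b:0, d:-; rest ⊤}
  B2: | IN={b:0, d:-; rest ⊤} | OUT={b:0, d:-, e:0; rest ⊤}
  B3: | IN={b:0, d:-; rest ⊤} | OUT={b:0, c:+, d:-, e:+; rest ⊤}
  B4: | IN={b:0, c:+, d:-, e:+; rest ⊤} | OUT={b:0, c:+, d:-, e:+; rest ⊤}
  B5: | IN={b:0, c:+, d:-, e:+; rest ⊤} | OUT={a:+, b:0, c:+, d:-, e:-; rest ⊤}

Merge at B2: IN[B2] = OUT[B1] = {a: ⊤, b: 0, c: ⊤, d: -, e: ⊤, f: ⊤}
Applying B2's transfer function to that IN value gives OUT[B2] (row B2 above).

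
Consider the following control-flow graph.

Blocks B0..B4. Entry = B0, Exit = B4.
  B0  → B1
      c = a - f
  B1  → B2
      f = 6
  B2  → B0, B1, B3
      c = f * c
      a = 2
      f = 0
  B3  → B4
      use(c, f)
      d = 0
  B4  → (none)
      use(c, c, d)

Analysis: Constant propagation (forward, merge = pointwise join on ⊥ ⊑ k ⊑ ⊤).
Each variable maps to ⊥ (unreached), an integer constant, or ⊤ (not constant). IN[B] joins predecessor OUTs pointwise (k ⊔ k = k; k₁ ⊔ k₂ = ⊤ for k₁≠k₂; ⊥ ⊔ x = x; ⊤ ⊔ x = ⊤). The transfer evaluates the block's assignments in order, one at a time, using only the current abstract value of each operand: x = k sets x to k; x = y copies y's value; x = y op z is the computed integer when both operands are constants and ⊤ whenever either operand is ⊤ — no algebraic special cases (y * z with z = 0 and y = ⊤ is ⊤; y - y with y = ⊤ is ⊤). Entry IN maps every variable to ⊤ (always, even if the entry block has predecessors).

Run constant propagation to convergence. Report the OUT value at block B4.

Answer: {a: 2, b: ⊤, c: ⊤, d: 0, e: ⊤, f: 0}

Derivation:
Converged values:
  B0:   IN=(all ⊤)   OUT=(all ⊤)
  B1:   IN=(all ⊤)   OUT={f:6; rest ⊤}
  B2:   IN={f:6; rest ⊤}   OUT={a:2, f:0; rest ⊤}
  B3:   IN={a:2, f:0; rest ⊤}   OUT={a:2, d:0, f:0; rest ⊤}
  B4:   IN={a:2, d:0, f:0; rest ⊤}   OUT={a:2, d:0, f:0; rest ⊤}

Merge at B4: IN[B4] = OUT[B3] = {a: 2, b: ⊤, c: ⊤, d: 0, e: ⊤, f: 0}
Applying B4's transfer function to that IN value gives OUT[B4] (row B4 above).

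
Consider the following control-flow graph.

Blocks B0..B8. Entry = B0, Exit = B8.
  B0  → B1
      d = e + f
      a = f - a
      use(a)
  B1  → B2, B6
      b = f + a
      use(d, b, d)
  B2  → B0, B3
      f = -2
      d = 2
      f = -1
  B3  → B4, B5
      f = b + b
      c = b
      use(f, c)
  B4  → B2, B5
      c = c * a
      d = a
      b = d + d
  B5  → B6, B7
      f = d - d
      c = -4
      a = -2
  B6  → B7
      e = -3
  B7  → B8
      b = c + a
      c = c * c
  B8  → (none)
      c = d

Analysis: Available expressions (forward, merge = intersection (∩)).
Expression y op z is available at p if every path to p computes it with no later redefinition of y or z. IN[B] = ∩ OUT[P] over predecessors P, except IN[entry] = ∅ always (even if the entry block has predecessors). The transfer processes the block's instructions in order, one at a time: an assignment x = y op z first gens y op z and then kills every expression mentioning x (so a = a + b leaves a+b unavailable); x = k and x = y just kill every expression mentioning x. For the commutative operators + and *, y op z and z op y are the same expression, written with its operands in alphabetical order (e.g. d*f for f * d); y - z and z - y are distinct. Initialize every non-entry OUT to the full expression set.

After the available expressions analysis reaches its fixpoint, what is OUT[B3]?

Answer: {b+b}

Trace:
Per-block solution:
  B0: | IN={} | OUT={e+f}
  B1: | IN={e+f} | OUT={a+f, e+f}
  B2: | IN={} | OUT={}
  B3: | IN={} | OUT={b+b}
  B4: | IN={b+b} | OUT={d+d}
  B5: | IN={} | OUT={d-d}
  B6: | IN={} | OUT={}
  B7: | IN={} | OUT={}
  B8: | IN={} | OUT={}

Merge at B3: IN[B3] = OUT[B2] = {}
Applying B3's transfer function to that IN value gives OUT[B3] (row B3 above).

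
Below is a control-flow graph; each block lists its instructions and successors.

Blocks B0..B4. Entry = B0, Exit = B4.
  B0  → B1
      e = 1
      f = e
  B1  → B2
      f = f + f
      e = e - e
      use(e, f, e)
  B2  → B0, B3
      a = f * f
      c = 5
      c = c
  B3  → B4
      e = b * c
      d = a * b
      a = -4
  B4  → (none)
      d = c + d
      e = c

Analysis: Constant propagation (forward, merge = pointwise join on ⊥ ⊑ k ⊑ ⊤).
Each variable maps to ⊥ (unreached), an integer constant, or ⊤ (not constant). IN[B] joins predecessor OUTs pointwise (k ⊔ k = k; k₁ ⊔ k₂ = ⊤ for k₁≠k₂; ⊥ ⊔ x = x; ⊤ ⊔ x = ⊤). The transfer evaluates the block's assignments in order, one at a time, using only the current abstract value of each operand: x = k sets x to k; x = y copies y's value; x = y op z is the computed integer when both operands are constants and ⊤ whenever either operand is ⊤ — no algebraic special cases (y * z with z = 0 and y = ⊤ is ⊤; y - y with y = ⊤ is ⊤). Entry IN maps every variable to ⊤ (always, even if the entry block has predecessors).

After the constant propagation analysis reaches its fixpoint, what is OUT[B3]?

Answer: {a: -4, b: ⊤, c: 5, d: ⊤, e: ⊤, f: 2}

Derivation:
Converged values:
  B0:   IN=(all ⊤)   OUT={e:1, f:1; rest ⊤}
  B1:   IN={e:1, f:1; rest ⊤}   OUT={e:0, f:2; rest ⊤}
  B2:   IN={e:0, f:2; rest ⊤}   OUT={a:4, c:5, e:0, f:2; rest ⊤}
  B3:   IN={a:4, c:5, e:0, f:2; rest ⊤}   OUT={a:-4, c:5, f:2; rest ⊤}
  B4:   IN={a:-4, c:5, f:2; rest ⊤}   OUT={a:-4, c:5, e:5, f:2; rest ⊤}

Merge at B3: IN[B3] = OUT[B2] = {a: 4, b: ⊤, c: 5, d: ⊤, e: 0, f: 2}
Applying B3's transfer function to that IN value gives OUT[B3] (row B3 above).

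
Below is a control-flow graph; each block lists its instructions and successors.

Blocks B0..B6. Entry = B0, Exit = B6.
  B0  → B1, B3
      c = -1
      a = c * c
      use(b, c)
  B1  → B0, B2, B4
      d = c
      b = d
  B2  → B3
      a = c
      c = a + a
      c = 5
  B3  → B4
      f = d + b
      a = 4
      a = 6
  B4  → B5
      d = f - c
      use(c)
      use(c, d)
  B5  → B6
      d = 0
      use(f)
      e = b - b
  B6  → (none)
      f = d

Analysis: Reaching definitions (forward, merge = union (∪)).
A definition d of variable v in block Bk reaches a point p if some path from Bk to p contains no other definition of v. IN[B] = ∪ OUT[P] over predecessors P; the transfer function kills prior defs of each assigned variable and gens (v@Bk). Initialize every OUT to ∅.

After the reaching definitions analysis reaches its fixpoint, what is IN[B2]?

Answer: {a@B0, b@B1, c@B0, d@B1}

Derivation:
Per-block solution:
  B0:   IN={a@B0, b@B1, c@B0, d@B1}   OUT={a@B0, b@B1, c@B0, d@B1}
  B1:   IN={a@B0, b@B1, c@B0, d@B1}   OUT={a@B0, b@B1, c@B0, d@B1}
  B2:   IN={a@B0, b@B1, c@B0, d@B1}   OUT={a@B2, b@B1, c@B2, d@B1}
  B3:   IN={a@B0, a@B2, b@B1, c@B0, c@B2, d@B1}   OUT={a@B3, b@B1, c@B0, c@B2, d@B1, f@B3}
  B4:   IN={a@B0, a@B3, b@B1, c@B0, c@B2, d@B1, f@B3}   OUT={a@B0, a@B3, b@B1, c@B0, c@B2, d@B4, f@B3}
  B5:   IN={a@B0, a@B3, b@B1, c@B0, c@B2, d@B4, f@B3}   OUT={a@B0, a@B3, b@B1, c@B0, c@B2, d@B5, e@B5, f@B3}
  B6:   IN={a@B0, a@B3, b@B1, c@B0, c@B2, d@B5, e@B5, f@B3}   OUT={a@B0, a@B3, b@B1, c@B0, c@B2, d@B5, e@B5, f@B6}

Merge at B2: IN[B2] = OUT[B1] = {a@B0, b@B1, c@B0, d@B1}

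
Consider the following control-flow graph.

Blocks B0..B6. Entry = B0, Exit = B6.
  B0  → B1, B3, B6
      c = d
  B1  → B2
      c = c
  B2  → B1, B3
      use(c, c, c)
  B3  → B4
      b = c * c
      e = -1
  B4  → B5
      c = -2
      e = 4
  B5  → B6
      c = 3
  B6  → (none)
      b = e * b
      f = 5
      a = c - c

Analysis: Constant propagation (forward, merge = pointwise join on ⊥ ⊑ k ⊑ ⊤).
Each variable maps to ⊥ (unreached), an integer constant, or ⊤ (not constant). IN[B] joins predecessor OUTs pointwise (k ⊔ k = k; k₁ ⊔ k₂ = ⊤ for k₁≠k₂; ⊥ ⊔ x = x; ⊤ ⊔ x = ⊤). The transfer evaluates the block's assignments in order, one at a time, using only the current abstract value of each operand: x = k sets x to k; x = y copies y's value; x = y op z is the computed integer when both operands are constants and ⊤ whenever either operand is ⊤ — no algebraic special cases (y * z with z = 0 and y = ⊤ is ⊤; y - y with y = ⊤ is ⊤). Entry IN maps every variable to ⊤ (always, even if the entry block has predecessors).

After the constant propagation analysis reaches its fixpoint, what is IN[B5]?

Answer: {a: ⊤, b: ⊤, c: -2, d: ⊤, e: 4, f: ⊤}

Derivation:
Fixpoint table:
  B0:  IN=(all ⊤)  OUT=(all ⊤)
  B1:  IN=(all ⊤)  OUT=(all ⊤)
  B2:  IN=(all ⊤)  OUT=(all ⊤)
  B3:  IN=(all ⊤)  OUT={e:-1; rest ⊤}
  B4:  IN={e:-1; rest ⊤}  OUT={c:-2, e:4; rest ⊤}
  B5:  IN={c:-2, e:4; rest ⊤}  OUT={c:3, e:4; rest ⊤}
  B6:  IN=(all ⊤)  OUT={f:5; rest ⊤}

Merge at B5: IN[B5] = OUT[B4] = {a: ⊤, b: ⊤, c: -2, d: ⊤, e: 4, f: ⊤}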